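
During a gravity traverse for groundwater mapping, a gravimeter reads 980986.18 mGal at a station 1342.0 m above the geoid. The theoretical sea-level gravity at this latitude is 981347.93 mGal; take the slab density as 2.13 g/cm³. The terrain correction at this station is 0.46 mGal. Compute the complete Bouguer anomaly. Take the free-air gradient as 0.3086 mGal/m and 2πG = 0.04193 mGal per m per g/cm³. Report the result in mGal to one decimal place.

-67.0

Free-air correction = 0.3086 × 1342.0 = 414.14 mGal
Free-air anomaly = 980986.18 − 981347.93 + (414.14) = 52.39 mGal
Bouguer slab correction = 0.04193 × 2.13 × 1342.0 = 119.86 mGal
Simple Bouguer anomaly = 52.39 − (119.86) = -67.47 mGal
Complete Bouguer anomaly = -67.47 + 0.46 = -67.01 mGal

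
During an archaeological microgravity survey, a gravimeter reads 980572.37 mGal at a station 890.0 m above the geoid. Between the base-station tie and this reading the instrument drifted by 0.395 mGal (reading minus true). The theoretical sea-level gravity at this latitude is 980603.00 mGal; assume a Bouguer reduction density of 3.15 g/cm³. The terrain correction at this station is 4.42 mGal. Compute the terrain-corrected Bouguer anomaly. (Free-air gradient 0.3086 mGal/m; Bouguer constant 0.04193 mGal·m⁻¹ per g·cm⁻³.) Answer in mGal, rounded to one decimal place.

130.5

Drift-corrected reading = 980572.37 − (0.395) = 980571.975 mGal
Free-air correction = 0.3086 × 890.0 = 274.65 mGal
Free-air anomaly = 980571.975 − 980603.00 + (274.65) = 243.625 mGal
Bouguer slab correction = 0.04193 × 3.15 × 890.0 = 117.55 mGal
Simple Bouguer anomaly = 243.625 − (117.55) = 126.075 mGal
Complete Bouguer anomaly = 126.075 + 4.42 = 130.495 mGal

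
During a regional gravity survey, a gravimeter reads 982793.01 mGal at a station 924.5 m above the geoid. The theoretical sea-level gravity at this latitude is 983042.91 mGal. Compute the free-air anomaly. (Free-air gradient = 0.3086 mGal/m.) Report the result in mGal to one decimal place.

35.4

Free-air correction = 0.3086 × 924.5 = 285.30 mGal
Free-air anomaly = 982793.01 − 983042.91 + (285.30) = 35.40 mGal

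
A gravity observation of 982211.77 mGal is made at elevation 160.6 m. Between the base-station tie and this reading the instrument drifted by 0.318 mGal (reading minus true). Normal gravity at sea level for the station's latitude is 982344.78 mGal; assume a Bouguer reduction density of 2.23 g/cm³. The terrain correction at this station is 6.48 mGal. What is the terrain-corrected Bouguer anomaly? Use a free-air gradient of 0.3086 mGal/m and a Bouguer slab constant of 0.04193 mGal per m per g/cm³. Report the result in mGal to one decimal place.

-92.3

Drift-corrected reading = 982211.77 − (0.318) = 982211.452 mGal
Free-air correction = 0.3086 × 160.6 = 49.56 mGal
Free-air anomaly = 982211.452 − 982344.78 + (49.56) = -83.768 mGal
Bouguer slab correction = 0.04193 × 2.23 × 160.6 = 15.02 mGal
Simple Bouguer anomaly = -83.768 − (15.02) = -98.788 mGal
Complete Bouguer anomaly = -98.788 + 6.48 = -92.308 mGal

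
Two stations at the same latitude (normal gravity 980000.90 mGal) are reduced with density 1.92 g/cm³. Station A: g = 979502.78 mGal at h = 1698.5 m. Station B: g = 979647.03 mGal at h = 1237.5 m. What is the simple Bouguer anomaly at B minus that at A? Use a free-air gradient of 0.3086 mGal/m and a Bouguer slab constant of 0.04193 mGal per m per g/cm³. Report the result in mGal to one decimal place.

Δg_SB(A) = 979502.78 − 980000.90 + 0.3086×1698.5 − 0.04193×1.92×1698.5 = -110.70 mGal
Δg_SB(B) = 979647.03 − 980000.90 + 0.3086×1237.5 − 0.04193×1.92×1237.5 = -71.60 mGal
Difference = -71.60 − (-110.70) = 39.10 mGal

39.1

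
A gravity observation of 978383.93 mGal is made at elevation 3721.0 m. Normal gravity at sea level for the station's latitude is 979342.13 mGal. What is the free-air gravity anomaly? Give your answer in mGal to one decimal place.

Free-air correction = 0.3086 × 3721.0 = 1148.30 mGal
Free-air anomaly = 978383.93 − 979342.13 + (1148.30) = 190.10 mGal

190.1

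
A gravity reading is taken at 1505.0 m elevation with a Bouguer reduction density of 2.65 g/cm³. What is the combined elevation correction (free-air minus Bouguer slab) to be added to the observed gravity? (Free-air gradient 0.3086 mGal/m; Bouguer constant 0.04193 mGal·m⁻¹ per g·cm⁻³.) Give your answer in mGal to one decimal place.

Combined gradient = 0.3086 − 0.04193 × 2.65 = 0.1974855 mGal/m
Combined elevation correction = 0.1974855 × 1505.0 = 297.2 mGal

297.2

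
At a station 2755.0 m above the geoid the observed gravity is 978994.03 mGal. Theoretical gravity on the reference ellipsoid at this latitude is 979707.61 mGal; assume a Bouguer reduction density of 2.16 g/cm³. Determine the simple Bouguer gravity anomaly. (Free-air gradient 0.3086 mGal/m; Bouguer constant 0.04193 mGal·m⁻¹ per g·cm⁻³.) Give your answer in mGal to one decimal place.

-112.9

Free-air correction = 0.3086 × 2755.0 = 850.19 mGal
Free-air anomaly = 978994.03 − 979707.61 + (850.19) = 136.61 mGal
Bouguer slab correction = 0.04193 × 2.16 × 2755.0 = 249.52 mGal
Simple Bouguer anomaly = 136.61 − (249.52) = -112.91 mGal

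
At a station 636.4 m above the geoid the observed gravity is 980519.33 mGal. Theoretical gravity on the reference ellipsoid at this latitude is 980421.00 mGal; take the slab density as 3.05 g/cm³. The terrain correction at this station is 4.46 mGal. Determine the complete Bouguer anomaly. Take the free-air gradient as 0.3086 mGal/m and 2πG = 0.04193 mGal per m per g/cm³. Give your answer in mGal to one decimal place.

217.8

Free-air correction = 0.3086 × 636.4 = 196.39 mGal
Free-air anomaly = 980519.33 − 980421.00 + (196.39) = 294.72 mGal
Bouguer slab correction = 0.04193 × 3.05 × 636.4 = 81.39 mGal
Simple Bouguer anomaly = 294.72 − (81.39) = 213.33 mGal
Complete Bouguer anomaly = 213.33 + 4.46 = 217.79 mGal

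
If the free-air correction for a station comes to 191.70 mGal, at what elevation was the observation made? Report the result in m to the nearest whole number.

621

h = 191.70 / 0.3086 = 621.19 m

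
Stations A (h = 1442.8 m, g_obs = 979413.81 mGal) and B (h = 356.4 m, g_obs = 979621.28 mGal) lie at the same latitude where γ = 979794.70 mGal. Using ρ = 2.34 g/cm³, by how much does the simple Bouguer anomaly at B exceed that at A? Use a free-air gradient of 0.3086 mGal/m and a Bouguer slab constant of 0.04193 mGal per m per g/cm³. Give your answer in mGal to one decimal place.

Δg_SB(A) = 979413.81 − 979794.70 + 0.3086×1442.8 − 0.04193×2.34×1442.8 = -77.20 mGal
Δg_SB(B) = 979621.28 − 979794.70 + 0.3086×356.4 − 0.04193×2.34×356.4 = -98.40 mGal
Difference = -98.40 − (-77.20) = -21.20 mGal

-21.2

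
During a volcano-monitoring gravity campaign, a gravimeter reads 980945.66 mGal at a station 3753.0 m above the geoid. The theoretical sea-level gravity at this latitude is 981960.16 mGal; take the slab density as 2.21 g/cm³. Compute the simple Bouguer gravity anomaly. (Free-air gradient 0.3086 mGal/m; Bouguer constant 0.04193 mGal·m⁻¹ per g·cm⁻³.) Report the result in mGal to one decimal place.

Free-air correction = 0.3086 × 3753.0 = 1158.18 mGal
Free-air anomaly = 980945.66 − 981960.16 + (1158.18) = 143.68 mGal
Bouguer slab correction = 0.04193 × 2.21 × 3753.0 = 347.77 mGal
Simple Bouguer anomaly = 143.68 − (347.77) = -204.09 mGal

-204.1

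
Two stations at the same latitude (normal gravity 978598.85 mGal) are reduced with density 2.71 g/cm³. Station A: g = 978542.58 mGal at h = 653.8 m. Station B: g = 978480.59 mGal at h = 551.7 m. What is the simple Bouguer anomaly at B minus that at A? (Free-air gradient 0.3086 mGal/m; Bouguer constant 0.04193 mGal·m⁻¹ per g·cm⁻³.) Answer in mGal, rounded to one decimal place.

Δg_SB(A) = 978542.58 − 978598.85 + 0.3086×653.8 − 0.04193×2.71×653.8 = 71.20 mGal
Δg_SB(B) = 978480.59 − 978598.85 + 0.3086×551.7 − 0.04193×2.71×551.7 = -10.70 mGal
Difference = -10.70 − (71.20) = -81.90 mGal

-81.9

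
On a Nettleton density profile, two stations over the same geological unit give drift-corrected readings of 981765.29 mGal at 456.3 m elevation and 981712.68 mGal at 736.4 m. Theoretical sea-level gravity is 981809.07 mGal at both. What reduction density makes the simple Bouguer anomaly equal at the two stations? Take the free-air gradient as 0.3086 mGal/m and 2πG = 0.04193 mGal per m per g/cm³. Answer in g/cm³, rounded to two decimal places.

Δg_obs = 981712.68 − 981765.29 = -52.61 mGal over Δh = 736.4 − 456.3 = 280.1 m
Equal Bouguer anomalies ⇒ Δg_obs + (0.3086 − 0.04193ρ)·Δh = 0
0.3086 − 0.04193ρ = −Δg_obs/Δh = 0.18783
ρ = (0.3086 − 0.18783) / 0.04193 = 2.88 g/cm³

2.88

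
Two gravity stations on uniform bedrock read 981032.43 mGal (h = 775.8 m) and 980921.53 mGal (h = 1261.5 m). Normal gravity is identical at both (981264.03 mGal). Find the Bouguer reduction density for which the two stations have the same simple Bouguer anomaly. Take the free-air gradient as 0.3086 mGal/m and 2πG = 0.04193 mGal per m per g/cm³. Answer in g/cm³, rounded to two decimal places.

Δg_obs = 980921.53 − 981032.43 = -110.90 mGal over Δh = 1261.5 − 775.8 = 485.7 m
Equal Bouguer anomalies ⇒ Δg_obs + (0.3086 − 0.04193ρ)·Δh = 0
0.3086 − 0.04193ρ = −Δg_obs/Δh = 0.22833
ρ = (0.3086 − 0.22833) / 0.04193 = 1.91 g/cm³

1.91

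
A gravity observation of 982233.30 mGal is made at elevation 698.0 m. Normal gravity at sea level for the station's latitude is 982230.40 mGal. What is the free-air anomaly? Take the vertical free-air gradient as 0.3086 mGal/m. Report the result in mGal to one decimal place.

218.3

Free-air correction = 0.3086 × 698.0 = 215.40 mGal
Free-air anomaly = 982233.30 − 982230.40 + (215.40) = 218.30 mGal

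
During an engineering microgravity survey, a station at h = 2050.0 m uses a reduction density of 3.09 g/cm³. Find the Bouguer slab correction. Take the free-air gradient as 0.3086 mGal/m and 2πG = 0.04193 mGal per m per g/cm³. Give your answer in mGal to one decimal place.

265.6

Bouguer slab correction = 0.04193 × 3.09 × 2050.0 = 265.6 mGal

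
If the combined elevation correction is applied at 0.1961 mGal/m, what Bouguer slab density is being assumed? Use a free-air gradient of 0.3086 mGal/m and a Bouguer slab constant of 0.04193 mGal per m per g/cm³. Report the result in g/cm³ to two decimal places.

0.1961 = 0.3086 − 0.04193 × ρ
ρ = (0.3086 − 0.1961) / 0.04193 = 2.68 g/cm³

2.68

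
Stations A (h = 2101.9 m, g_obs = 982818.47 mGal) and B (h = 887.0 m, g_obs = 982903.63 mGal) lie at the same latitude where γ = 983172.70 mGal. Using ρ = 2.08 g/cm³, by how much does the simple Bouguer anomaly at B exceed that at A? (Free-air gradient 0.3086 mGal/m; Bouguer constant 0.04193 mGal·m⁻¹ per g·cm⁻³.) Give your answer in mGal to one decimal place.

Δg_SB(A) = 982818.47 − 983172.70 + 0.3086×2101.9 − 0.04193×2.08×2101.9 = 111.10 mGal
Δg_SB(B) = 982903.63 − 983172.70 + 0.3086×887.0 − 0.04193×2.08×887.0 = -72.70 mGal
Difference = -72.70 − (111.10) = -183.80 mGal

-183.8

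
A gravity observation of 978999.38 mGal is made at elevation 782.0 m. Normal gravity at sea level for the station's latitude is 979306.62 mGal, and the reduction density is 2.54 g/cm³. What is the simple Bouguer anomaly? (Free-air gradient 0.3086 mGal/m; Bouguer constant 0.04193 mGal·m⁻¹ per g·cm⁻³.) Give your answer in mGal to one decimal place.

-149.2

Free-air correction = 0.3086 × 782.0 = 241.33 mGal
Free-air anomaly = 978999.38 − 979306.62 + (241.33) = -65.91 mGal
Bouguer slab correction = 0.04193 × 2.54 × 782.0 = 83.28 mGal
Simple Bouguer anomaly = -65.91 − (83.28) = -149.19 mGal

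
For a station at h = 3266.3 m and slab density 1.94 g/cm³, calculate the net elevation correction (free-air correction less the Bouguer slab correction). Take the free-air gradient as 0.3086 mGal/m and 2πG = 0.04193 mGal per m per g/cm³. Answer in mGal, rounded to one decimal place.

742.3

Combined gradient = 0.3086 − 0.04193 × 1.94 = 0.2272558 mGal/m
Combined elevation correction = 0.2272558 × 3266.3 = 742.3 mGal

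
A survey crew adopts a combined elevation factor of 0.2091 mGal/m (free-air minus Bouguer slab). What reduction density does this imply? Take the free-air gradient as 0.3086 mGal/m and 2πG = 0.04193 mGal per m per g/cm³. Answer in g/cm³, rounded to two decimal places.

0.2091 = 0.3086 − 0.04193 × ρ
ρ = (0.3086 − 0.2091) / 0.04193 = 2.37 g/cm³

2.37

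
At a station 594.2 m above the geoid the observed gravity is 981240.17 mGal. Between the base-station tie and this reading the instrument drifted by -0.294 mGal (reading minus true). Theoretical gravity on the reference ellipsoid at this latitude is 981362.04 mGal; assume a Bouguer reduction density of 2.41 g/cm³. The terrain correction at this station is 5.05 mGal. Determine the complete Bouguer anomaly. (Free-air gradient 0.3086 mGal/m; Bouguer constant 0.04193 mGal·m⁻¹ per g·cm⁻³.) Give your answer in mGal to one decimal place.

Drift-corrected reading = 981240.17 − (-0.294) = 981240.464 mGal
Free-air correction = 0.3086 × 594.2 = 183.37 mGal
Free-air anomaly = 981240.464 − 981362.04 + (183.37) = 61.794 mGal
Bouguer slab correction = 0.04193 × 2.41 × 594.2 = 60.04 mGal
Simple Bouguer anomaly = 61.794 − (60.04) = 1.754 mGal
Complete Bouguer anomaly = 1.754 + 5.05 = 6.804 mGal

6.8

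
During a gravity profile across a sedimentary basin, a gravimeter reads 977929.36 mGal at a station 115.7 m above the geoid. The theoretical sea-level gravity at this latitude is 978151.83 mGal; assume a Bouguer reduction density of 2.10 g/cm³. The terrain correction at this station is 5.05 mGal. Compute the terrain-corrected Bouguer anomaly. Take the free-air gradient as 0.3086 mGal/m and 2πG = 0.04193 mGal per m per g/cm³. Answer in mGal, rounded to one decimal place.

-191.9

Free-air correction = 0.3086 × 115.7 = 35.71 mGal
Free-air anomaly = 977929.36 − 978151.83 + (35.71) = -186.76 mGal
Bouguer slab correction = 0.04193 × 2.10 × 115.7 = 10.19 mGal
Simple Bouguer anomaly = -186.76 − (10.19) = -196.95 mGal
Complete Bouguer anomaly = -196.95 + 5.05 = -191.90 mGal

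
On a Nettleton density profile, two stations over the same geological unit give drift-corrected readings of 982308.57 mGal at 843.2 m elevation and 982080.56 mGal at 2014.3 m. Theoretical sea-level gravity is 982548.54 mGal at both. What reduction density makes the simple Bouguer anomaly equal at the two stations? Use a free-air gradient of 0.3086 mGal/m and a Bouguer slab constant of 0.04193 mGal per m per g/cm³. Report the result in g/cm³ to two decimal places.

2.72

Δg_obs = 982080.56 − 982308.57 = -228.01 mGal over Δh = 2014.3 − 843.2 = 1171.1 m
Equal Bouguer anomalies ⇒ Δg_obs + (0.3086 − 0.04193ρ)·Δh = 0
0.3086 − 0.04193ρ = −Δg_obs/Δh = 0.19470
ρ = (0.3086 − 0.19470) / 0.04193 = 2.72 g/cm³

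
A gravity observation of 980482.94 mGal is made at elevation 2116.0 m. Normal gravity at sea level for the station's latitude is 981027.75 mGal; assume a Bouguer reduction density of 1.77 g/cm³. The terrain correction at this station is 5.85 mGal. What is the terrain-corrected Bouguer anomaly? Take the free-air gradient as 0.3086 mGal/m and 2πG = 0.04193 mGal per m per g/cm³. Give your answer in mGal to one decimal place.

Free-air correction = 0.3086 × 2116.0 = 653.00 mGal
Free-air anomaly = 980482.94 − 981027.75 + (653.00) = 108.19 mGal
Bouguer slab correction = 0.04193 × 1.77 × 2116.0 = 157.04 mGal
Simple Bouguer anomaly = 108.19 − (157.04) = -48.85 mGal
Complete Bouguer anomaly = -48.85 + 5.85 = -43.00 mGal

-43.0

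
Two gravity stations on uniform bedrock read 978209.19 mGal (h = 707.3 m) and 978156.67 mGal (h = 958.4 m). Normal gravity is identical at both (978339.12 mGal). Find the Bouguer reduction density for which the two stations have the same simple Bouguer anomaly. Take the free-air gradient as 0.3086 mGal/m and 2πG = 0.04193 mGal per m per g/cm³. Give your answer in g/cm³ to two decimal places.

Δg_obs = 978156.67 − 978209.19 = -52.52 mGal over Δh = 958.4 − 707.3 = 251.1 m
Equal Bouguer anomalies ⇒ Δg_obs + (0.3086 − 0.04193ρ)·Δh = 0
0.3086 − 0.04193ρ = −Δg_obs/Δh = 0.20916
ρ = (0.3086 − 0.20916) / 0.04193 = 2.37 g/cm³

2.37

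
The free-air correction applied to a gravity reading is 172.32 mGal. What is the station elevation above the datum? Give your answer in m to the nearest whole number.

h = 172.32 / 0.3086 = 558.39 m

558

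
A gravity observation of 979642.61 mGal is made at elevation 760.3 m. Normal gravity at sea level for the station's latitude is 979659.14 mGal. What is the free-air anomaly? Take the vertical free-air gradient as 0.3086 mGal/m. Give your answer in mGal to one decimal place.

218.1

Free-air correction = 0.3086 × 760.3 = 234.63 mGal
Free-air anomaly = 979642.61 − 979659.14 + (234.63) = 218.10 mGal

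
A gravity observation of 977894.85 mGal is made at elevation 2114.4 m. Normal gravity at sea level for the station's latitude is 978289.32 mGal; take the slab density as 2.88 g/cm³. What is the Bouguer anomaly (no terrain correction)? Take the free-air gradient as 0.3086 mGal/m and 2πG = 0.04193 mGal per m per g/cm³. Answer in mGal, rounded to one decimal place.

2.7

Free-air correction = 0.3086 × 2114.4 = 652.50 mGal
Free-air anomaly = 977894.85 − 978289.32 + (652.50) = 258.03 mGal
Bouguer slab correction = 0.04193 × 2.88 × 2114.4 = 255.33 mGal
Simple Bouguer anomaly = 258.03 − (255.33) = 2.70 mGal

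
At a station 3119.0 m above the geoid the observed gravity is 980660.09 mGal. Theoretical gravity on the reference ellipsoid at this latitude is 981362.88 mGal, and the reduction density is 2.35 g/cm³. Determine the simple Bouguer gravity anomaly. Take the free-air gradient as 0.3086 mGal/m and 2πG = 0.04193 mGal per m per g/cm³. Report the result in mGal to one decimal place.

-47.6

Free-air correction = 0.3086 × 3119.0 = 962.52 mGal
Free-air anomaly = 980660.09 − 981362.88 + (962.52) = 259.73 mGal
Bouguer slab correction = 0.04193 × 2.35 × 3119.0 = 307.33 mGal
Simple Bouguer anomaly = 259.73 − (307.33) = -47.60 mGal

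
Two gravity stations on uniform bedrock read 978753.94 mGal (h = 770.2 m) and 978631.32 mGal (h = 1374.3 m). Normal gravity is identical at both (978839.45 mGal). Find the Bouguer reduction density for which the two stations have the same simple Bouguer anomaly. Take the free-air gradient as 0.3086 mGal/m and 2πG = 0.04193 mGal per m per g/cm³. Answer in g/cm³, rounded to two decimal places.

2.52

Δg_obs = 978631.32 − 978753.94 = -122.62 mGal over Δh = 1374.3 − 770.2 = 604.1 m
Equal Bouguer anomalies ⇒ Δg_obs + (0.3086 − 0.04193ρ)·Δh = 0
0.3086 − 0.04193ρ = −Δg_obs/Δh = 0.20298
ρ = (0.3086 − 0.20298) / 0.04193 = 2.52 g/cm³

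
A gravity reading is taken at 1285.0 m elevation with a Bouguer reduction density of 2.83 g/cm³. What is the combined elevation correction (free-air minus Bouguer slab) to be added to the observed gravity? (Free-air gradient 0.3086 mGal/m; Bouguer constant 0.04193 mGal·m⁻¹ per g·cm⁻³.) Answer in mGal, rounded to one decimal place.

Combined gradient = 0.3086 − 0.04193 × 2.83 = 0.1899381 mGal/m
Combined elevation correction = 0.1899381 × 1285.0 = 244.1 mGal

244.1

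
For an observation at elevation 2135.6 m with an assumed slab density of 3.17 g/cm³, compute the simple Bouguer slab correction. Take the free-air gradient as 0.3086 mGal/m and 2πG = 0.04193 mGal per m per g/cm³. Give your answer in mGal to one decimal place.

283.9

Bouguer slab correction = 0.04193 × 3.17 × 2135.6 = 283.9 mGal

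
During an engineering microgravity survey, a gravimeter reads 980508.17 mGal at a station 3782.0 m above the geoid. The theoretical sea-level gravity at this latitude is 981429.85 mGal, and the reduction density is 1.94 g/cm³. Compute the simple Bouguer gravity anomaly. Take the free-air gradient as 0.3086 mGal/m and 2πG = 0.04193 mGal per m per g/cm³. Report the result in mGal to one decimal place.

Free-air correction = 0.3086 × 3782.0 = 1167.13 mGal
Free-air anomaly = 980508.17 − 981429.85 + (1167.13) = 245.45 mGal
Bouguer slab correction = 0.04193 × 1.94 × 3782.0 = 307.64 mGal
Simple Bouguer anomaly = 245.45 − (307.64) = -62.19 mGal

-62.2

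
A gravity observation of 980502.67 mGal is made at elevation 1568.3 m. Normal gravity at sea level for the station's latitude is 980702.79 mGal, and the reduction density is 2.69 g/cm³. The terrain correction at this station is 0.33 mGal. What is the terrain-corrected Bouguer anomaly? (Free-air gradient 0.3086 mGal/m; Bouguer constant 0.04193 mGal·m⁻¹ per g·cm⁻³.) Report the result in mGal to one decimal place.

107.3

Free-air correction = 0.3086 × 1568.3 = 483.98 mGal
Free-air anomaly = 980502.67 − 980702.79 + (483.98) = 283.86 mGal
Bouguer slab correction = 0.04193 × 2.69 × 1568.3 = 176.89 mGal
Simple Bouguer anomaly = 283.86 − (176.89) = 106.97 mGal
Complete Bouguer anomaly = 106.97 + 0.33 = 107.30 mGal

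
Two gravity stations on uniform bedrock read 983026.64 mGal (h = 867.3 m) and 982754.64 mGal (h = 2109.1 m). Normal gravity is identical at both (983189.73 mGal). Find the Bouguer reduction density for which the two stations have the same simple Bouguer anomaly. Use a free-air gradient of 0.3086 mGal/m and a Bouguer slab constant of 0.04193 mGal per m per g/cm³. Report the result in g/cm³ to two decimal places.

Δg_obs = 982754.64 − 983026.64 = -272.00 mGal over Δh = 2109.1 − 867.3 = 1241.8 m
Equal Bouguer anomalies ⇒ Δg_obs + (0.3086 − 0.04193ρ)·Δh = 0
0.3086 − 0.04193ρ = −Δg_obs/Δh = 0.21904
ρ = (0.3086 − 0.21904) / 0.04193 = 2.14 g/cm³

2.14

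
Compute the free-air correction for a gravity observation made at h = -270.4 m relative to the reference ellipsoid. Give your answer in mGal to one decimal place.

-83.4

Free-air correction = 0.3086 × -270.4 = -83.4 mGal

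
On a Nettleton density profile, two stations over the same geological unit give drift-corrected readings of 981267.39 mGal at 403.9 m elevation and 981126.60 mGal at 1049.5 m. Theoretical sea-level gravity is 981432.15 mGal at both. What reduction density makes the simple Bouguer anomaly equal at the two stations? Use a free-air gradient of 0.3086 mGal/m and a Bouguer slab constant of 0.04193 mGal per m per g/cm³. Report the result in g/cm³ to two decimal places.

Δg_obs = 981126.60 − 981267.39 = -140.79 mGal over Δh = 1049.5 − 403.9 = 645.6 m
Equal Bouguer anomalies ⇒ Δg_obs + (0.3086 − 0.04193ρ)·Δh = 0
0.3086 − 0.04193ρ = −Δg_obs/Δh = 0.21808
ρ = (0.3086 − 0.21808) / 0.04193 = 2.16 g/cm³

2.16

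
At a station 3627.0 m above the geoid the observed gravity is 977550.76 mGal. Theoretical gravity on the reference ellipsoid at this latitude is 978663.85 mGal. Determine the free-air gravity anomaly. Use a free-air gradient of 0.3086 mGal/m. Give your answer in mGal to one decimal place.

6.2

Free-air correction = 0.3086 × 3627.0 = 1119.29 mGal
Free-air anomaly = 977550.76 − 978663.85 + (1119.29) = 6.20 mGal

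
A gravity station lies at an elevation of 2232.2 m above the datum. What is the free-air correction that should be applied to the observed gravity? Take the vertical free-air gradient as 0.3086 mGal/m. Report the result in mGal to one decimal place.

Free-air correction = 0.3086 × 2232.2 = 688.9 mGal

688.9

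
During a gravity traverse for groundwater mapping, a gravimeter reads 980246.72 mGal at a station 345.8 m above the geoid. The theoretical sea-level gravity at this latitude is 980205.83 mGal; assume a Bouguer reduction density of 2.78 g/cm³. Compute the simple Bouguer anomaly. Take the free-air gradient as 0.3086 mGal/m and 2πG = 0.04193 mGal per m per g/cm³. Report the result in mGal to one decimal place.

107.3

Free-air correction = 0.3086 × 345.8 = 106.71 mGal
Free-air anomaly = 980246.72 − 980205.83 + (106.71) = 147.60 mGal
Bouguer slab correction = 0.04193 × 2.78 × 345.8 = 40.31 mGal
Simple Bouguer anomaly = 147.60 − (40.31) = 107.29 mGal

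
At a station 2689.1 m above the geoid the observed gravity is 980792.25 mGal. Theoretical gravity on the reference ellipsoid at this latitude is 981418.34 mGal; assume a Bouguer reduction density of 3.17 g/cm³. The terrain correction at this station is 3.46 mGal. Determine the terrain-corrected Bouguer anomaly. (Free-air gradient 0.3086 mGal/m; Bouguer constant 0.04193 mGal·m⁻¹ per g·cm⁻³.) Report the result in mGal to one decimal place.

Free-air correction = 0.3086 × 2689.1 = 829.86 mGal
Free-air anomaly = 980792.25 − 981418.34 + (829.86) = 203.77 mGal
Bouguer slab correction = 0.04193 × 3.17 × 2689.1 = 357.43 mGal
Simple Bouguer anomaly = 203.77 − (357.43) = -153.66 mGal
Complete Bouguer anomaly = -153.66 + 3.46 = -150.20 mGal

-150.2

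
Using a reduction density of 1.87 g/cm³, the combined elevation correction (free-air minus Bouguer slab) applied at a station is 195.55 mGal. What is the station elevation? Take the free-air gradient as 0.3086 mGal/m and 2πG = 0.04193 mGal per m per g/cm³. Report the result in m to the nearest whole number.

Combined gradient = 0.3086 − 0.04193 × 1.87 = 0.2301909 mGal/m
h = 195.55 / 0.2301909 = 849.51 m

850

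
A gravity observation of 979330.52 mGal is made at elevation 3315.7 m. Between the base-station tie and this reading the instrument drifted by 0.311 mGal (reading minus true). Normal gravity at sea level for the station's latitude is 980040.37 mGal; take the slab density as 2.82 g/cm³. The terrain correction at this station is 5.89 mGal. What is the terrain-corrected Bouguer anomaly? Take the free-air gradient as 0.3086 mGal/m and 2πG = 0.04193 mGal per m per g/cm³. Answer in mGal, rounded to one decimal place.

Drift-corrected reading = 979330.52 − (0.311) = 979330.209 mGal
Free-air correction = 0.3086 × 3315.7 = 1023.23 mGal
Free-air anomaly = 979330.209 − 980040.37 + (1023.23) = 313.069 mGal
Bouguer slab correction = 0.04193 × 2.82 × 3315.7 = 392.06 mGal
Simple Bouguer anomaly = 313.069 − (392.06) = -78.991 mGal
Complete Bouguer anomaly = -78.991 + 5.89 = -73.101 mGal

-73.1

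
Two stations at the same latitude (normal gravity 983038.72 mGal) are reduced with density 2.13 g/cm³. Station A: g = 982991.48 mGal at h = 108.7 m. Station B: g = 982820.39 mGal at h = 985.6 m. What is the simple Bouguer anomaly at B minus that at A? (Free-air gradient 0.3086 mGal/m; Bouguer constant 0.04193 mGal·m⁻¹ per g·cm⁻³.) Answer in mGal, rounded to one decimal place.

Δg_SB(A) = 982991.48 − 983038.72 + 0.3086×108.7 − 0.04193×2.13×108.7 = -23.40 mGal
Δg_SB(B) = 982820.39 − 983038.72 + 0.3086×985.6 − 0.04193×2.13×985.6 = -2.20 mGal
Difference = -2.20 − (-23.40) = 21.20 mGal

21.2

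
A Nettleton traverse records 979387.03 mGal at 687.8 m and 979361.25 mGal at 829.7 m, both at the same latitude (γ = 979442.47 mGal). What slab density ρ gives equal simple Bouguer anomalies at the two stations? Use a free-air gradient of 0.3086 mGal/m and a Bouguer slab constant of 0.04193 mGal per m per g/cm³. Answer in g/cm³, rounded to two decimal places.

3.03

Δg_obs = 979361.25 − 979387.03 = -25.78 mGal over Δh = 829.7 − 687.8 = 141.9 m
Equal Bouguer anomalies ⇒ Δg_obs + (0.3086 − 0.04193ρ)·Δh = 0
0.3086 − 0.04193ρ = −Δg_obs/Δh = 0.18168
ρ = (0.3086 − 0.18168) / 0.04193 = 3.03 g/cm³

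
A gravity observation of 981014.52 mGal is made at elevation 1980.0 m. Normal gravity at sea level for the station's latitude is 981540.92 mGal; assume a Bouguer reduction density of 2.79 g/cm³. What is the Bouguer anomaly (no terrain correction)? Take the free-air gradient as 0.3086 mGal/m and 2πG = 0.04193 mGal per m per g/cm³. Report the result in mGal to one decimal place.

Free-air correction = 0.3086 × 1980.0 = 611.03 mGal
Free-air anomaly = 981014.52 − 981540.92 + (611.03) = 84.63 mGal
Bouguer slab correction = 0.04193 × 2.79 × 1980.0 = 231.63 mGal
Simple Bouguer anomaly = 84.63 − (231.63) = -147.00 mGal

-147.0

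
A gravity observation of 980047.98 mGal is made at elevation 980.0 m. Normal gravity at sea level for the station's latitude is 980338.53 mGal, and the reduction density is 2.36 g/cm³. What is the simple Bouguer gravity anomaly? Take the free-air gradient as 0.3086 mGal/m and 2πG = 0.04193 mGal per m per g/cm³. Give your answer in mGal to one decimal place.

Free-air correction = 0.3086 × 980.0 = 302.43 mGal
Free-air anomaly = 980047.98 − 980338.53 + (302.43) = 11.88 mGal
Bouguer slab correction = 0.04193 × 2.36 × 980.0 = 96.98 mGal
Simple Bouguer anomaly = 11.88 − (96.98) = -85.10 mGal

-85.1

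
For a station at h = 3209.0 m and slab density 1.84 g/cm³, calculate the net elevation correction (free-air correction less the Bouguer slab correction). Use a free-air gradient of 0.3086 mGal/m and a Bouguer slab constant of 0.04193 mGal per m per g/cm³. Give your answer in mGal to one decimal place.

Combined gradient = 0.3086 − 0.04193 × 1.84 = 0.2314488 mGal/m
Combined elevation correction = 0.2314488 × 3209.0 = 742.7 mGal

742.7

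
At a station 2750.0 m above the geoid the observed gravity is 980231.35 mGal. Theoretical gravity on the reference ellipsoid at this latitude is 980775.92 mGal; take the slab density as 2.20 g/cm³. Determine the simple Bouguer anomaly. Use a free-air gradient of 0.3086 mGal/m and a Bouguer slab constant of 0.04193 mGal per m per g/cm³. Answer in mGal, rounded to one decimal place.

Free-air correction = 0.3086 × 2750.0 = 848.65 mGal
Free-air anomaly = 980231.35 − 980775.92 + (848.65) = 304.08 mGal
Bouguer slab correction = 0.04193 × 2.20 × 2750.0 = 253.68 mGal
Simple Bouguer anomaly = 304.08 − (253.68) = 50.40 mGal

50.4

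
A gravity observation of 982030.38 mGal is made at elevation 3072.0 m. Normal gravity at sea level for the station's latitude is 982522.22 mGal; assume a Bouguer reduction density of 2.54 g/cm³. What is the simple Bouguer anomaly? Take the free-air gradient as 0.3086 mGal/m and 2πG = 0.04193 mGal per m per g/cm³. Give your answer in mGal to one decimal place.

129.0

Free-air correction = 0.3086 × 3072.0 = 948.02 mGal
Free-air anomaly = 982030.38 − 982522.22 + (948.02) = 456.18 mGal
Bouguer slab correction = 0.04193 × 2.54 × 3072.0 = 327.17 mGal
Simple Bouguer anomaly = 456.18 − (327.17) = 129.01 mGal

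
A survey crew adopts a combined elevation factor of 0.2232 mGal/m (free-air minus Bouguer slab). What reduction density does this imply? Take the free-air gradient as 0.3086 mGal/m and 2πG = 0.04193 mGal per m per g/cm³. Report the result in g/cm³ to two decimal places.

2.04

0.2232 = 0.3086 − 0.04193 × ρ
ρ = (0.3086 − 0.2232) / 0.04193 = 2.04 g/cm³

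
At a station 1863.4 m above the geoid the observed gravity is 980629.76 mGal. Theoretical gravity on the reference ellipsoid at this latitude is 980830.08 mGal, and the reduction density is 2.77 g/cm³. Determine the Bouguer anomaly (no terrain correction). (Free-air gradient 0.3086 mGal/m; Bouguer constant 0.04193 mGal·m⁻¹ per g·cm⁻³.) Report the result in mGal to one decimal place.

Free-air correction = 0.3086 × 1863.4 = 575.05 mGal
Free-air anomaly = 980629.76 − 980830.08 + (575.05) = 374.73 mGal
Bouguer slab correction = 0.04193 × 2.77 × 1863.4 = 216.43 mGal
Simple Bouguer anomaly = 374.73 − (216.43) = 158.30 mGal

158.3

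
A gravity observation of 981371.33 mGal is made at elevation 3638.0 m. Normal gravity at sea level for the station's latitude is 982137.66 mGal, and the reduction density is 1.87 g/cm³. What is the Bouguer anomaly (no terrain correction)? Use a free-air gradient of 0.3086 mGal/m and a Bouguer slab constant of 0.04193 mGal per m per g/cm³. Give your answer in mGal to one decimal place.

71.1

Free-air correction = 0.3086 × 3638.0 = 1122.69 mGal
Free-air anomaly = 981371.33 − 982137.66 + (1122.69) = 356.36 mGal
Bouguer slab correction = 0.04193 × 1.87 × 3638.0 = 285.25 mGal
Simple Bouguer anomaly = 356.36 − (285.25) = 71.11 mGal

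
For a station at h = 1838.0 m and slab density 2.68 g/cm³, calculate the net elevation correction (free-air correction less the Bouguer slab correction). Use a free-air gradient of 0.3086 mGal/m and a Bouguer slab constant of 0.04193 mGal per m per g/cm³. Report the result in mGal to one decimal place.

Combined gradient = 0.3086 − 0.04193 × 2.68 = 0.1962276 mGal/m
Combined elevation correction = 0.1962276 × 1838.0 = 360.7 mGal

360.7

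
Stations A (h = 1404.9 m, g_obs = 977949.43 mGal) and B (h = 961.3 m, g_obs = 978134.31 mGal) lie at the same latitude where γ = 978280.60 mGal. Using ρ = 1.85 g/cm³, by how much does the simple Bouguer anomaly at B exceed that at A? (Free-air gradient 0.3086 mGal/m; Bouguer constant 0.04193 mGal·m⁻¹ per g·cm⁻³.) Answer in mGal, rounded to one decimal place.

82.4

Δg_SB(A) = 977949.43 − 978280.60 + 0.3086×1404.9 − 0.04193×1.85×1404.9 = -6.60 mGal
Δg_SB(B) = 978134.31 − 978280.60 + 0.3086×961.3 − 0.04193×1.85×961.3 = 75.80 mGal
Difference = 75.80 − (-6.60) = 82.40 mGal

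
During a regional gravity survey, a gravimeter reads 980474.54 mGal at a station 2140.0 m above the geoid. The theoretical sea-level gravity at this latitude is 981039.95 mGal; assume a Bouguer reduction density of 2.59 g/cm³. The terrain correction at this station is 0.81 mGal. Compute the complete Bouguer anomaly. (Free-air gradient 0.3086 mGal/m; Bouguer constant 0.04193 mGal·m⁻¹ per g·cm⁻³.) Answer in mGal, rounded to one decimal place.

-136.6

Free-air correction = 0.3086 × 2140.0 = 660.40 mGal
Free-air anomaly = 980474.54 − 981039.95 + (660.40) = 94.99 mGal
Bouguer slab correction = 0.04193 × 2.59 × 2140.0 = 232.40 mGal
Simple Bouguer anomaly = 94.99 − (232.40) = -137.41 mGal
Complete Bouguer anomaly = -137.41 + 0.81 = -136.60 mGal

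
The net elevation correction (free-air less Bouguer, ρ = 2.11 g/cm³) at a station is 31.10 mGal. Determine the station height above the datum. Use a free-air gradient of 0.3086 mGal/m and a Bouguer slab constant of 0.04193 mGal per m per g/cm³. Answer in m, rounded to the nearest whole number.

Combined gradient = 0.3086 − 0.04193 × 2.11 = 0.2201277 mGal/m
h = 31.10 / 0.2201277 = 141.28 m

141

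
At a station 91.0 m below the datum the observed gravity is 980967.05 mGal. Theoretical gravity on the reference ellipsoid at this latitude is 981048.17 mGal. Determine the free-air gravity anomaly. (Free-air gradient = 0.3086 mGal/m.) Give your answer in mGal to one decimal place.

-109.2

Free-air correction = 0.3086 × -91.0 = -28.08 mGal
Free-air anomaly = 980967.05 − 981048.17 + (-28.08) = -109.20 mGal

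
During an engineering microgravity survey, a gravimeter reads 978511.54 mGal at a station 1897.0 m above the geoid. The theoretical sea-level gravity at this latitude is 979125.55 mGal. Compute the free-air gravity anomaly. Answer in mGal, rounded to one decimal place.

-28.6

Free-air correction = 0.3086 × 1897.0 = 585.41 mGal
Free-air anomaly = 978511.54 − 979125.55 + (585.41) = -28.60 mGal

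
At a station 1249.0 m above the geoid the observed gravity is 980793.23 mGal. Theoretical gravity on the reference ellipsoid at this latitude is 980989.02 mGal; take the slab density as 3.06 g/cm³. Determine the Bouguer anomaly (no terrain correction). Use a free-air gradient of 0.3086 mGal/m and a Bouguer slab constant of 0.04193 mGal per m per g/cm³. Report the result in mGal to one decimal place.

29.4

Free-air correction = 0.3086 × 1249.0 = 385.44 mGal
Free-air anomaly = 980793.23 − 980989.02 + (385.44) = 189.65 mGal
Bouguer slab correction = 0.04193 × 3.06 × 1249.0 = 160.25 mGal
Simple Bouguer anomaly = 189.65 − (160.25) = 29.40 mGal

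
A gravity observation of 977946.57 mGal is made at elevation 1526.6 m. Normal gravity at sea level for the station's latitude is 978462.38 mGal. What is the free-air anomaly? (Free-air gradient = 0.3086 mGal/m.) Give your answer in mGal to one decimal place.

-44.7

Free-air correction = 0.3086 × 1526.6 = 471.11 mGal
Free-air anomaly = 977946.57 − 978462.38 + (471.11) = -44.70 mGal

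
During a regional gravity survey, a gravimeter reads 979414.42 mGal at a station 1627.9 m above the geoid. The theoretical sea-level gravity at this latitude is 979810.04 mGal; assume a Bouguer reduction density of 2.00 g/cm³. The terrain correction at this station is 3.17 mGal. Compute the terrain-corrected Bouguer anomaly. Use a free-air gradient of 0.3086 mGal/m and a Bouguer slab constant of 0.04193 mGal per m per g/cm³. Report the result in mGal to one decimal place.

-26.6

Free-air correction = 0.3086 × 1627.9 = 502.37 mGal
Free-air anomaly = 979414.42 − 979810.04 + (502.37) = 106.75 mGal
Bouguer slab correction = 0.04193 × 2.00 × 1627.9 = 136.52 mGal
Simple Bouguer anomaly = 106.75 − (136.52) = -29.77 mGal
Complete Bouguer anomaly = -29.77 + 3.17 = -26.60 mGal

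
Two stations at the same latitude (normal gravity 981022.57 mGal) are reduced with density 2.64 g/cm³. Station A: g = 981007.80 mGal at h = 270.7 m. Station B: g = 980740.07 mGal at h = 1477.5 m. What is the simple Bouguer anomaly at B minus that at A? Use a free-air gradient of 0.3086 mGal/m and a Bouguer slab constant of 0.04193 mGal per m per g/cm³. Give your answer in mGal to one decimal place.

Δg_SB(A) = 981007.80 − 981022.57 + 0.3086×270.7 − 0.04193×2.64×270.7 = 38.80 mGal
Δg_SB(B) = 980740.07 − 981022.57 + 0.3086×1477.5 − 0.04193×2.64×1477.5 = 9.90 mGal
Difference = 9.90 − (38.80) = -28.90 mGal

-28.9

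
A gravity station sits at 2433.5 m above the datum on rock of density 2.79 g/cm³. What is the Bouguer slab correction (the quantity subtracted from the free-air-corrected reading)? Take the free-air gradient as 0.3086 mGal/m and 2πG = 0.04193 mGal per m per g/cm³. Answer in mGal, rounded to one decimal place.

284.7

Bouguer slab correction = 0.04193 × 2.79 × 2433.5 = 284.7 mGal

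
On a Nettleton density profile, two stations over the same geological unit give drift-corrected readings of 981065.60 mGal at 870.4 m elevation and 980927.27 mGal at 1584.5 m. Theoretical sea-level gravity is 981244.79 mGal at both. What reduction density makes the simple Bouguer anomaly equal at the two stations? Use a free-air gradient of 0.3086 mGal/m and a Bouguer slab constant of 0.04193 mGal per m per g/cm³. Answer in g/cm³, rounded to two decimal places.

Δg_obs = 980927.27 − 981065.60 = -138.33 mGal over Δh = 1584.5 − 870.4 = 714.1 m
Equal Bouguer anomalies ⇒ Δg_obs + (0.3086 − 0.04193ρ)·Δh = 0
0.3086 − 0.04193ρ = −Δg_obs/Δh = 0.19371
ρ = (0.3086 − 0.19371) / 0.04193 = 2.74 g/cm³

2.74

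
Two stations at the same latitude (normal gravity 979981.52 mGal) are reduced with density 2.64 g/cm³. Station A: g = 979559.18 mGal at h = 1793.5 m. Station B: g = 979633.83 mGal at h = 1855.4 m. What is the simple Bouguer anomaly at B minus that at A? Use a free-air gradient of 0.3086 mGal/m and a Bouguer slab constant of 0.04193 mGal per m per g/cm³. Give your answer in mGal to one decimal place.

Δg_SB(A) = 979559.18 − 979981.52 + 0.3086×1793.5 − 0.04193×2.64×1793.5 = -67.40 mGal
Δg_SB(B) = 979633.83 − 979981.52 + 0.3086×1855.4 − 0.04193×2.64×1855.4 = 19.50 mGal
Difference = 19.50 − (-67.40) = 86.90 mGal

86.9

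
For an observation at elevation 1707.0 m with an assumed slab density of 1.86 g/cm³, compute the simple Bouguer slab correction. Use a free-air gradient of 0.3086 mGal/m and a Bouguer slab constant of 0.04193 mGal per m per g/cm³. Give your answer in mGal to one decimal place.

133.1

Bouguer slab correction = 0.04193 × 1.86 × 1707.0 = 133.1 mGal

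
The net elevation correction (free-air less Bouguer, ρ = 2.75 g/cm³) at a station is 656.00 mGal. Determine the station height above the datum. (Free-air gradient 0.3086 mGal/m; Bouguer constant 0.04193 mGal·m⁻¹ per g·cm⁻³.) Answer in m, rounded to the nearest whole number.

3394

Combined gradient = 0.3086 − 0.04193 × 2.75 = 0.1932925 mGal/m
h = 656.00 / 0.1932925 = 3393.82 m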